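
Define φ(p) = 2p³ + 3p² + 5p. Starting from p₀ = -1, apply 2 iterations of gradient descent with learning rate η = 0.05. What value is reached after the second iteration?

φ′(p) = 6p² + 6p + 5
Step 1: φ′(-1) = 5; p₁ = -1 − 0.05·5 = -1.25
Step 2: φ′(-1.25) = 6.875; p₂ = -1.25 − 0.05·6.875 = -1.59375

-1.59375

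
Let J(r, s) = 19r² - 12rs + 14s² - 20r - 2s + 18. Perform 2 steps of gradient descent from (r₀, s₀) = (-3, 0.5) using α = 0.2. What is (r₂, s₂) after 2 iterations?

∇J = (38r - 12s - 20, -12r + 28s - 2)
Step 1: at (-3, 0.5), ∇J = (-140, 48) → (-3, 0.5) − 0.2·(-140, 48) = (25, -9.1)
Step 2: at (25, -9.1), ∇J = (1039.2, -556.8) → (25, -9.1) − 0.2·(1039.2, -556.8) = (-182.84, 102.26)

(-182.84, 102.26)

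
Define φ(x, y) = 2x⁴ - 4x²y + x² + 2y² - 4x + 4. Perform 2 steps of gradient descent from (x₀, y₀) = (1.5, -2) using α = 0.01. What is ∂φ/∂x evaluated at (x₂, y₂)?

∇φ = (8x³ - 8xy + 2x - 4, -4x² + 4y)
(x₁, y₁) = (1.5, -2) − 0.01·(50, -17) = (1, -1.83)
(x₂, y₂) = (1, -1.83) − 0.01·(20.64, -11.32) = (0.7936, -1.7168)
∂φ/∂x at (0.7936, -1.7168) = 12.485300174848

12.485300174848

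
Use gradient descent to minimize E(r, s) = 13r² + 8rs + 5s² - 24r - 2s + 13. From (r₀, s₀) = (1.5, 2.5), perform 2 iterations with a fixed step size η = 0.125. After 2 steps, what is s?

∇E = (26r + 8s - 24, 8r + 10s - 2)
(r₁, s₁) = (1.5, 2.5) − 0.125·(35, 35) = (-2.875, -1.875)
(r₂, s₂) = (-2.875, -1.875) − 0.125·(-113.75, -43.75) = (11.34375, 3.59375)
s = 3.59375

3.59375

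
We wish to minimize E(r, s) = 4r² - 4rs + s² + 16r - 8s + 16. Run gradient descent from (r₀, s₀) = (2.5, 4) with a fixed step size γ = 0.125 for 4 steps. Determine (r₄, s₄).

(0.5078125, 4.99609375)

∇E = (8r - 4s + 16, -4r + 2s - 8)
Step 1: at (2.5, 4), ∇E = (20, -10) → (2.5, 4) − 0.125·(20, -10) = (0, 5.25)
Step 2: at (0, 5.25), ∇E = (-5, 2.5) → (0, 5.25) − 0.125·(-5, 2.5) = (0.625, 4.9375)
Step 3: at (0.625, 4.9375), ∇E = (1.25, -0.625) → (0.625, 4.9375) − 0.125·(1.25, -0.625) = (0.46875, 5.015625)
Step 4: at (0.46875, 5.015625), ∇E = (-0.3125, 0.15625) → (0.46875, 5.015625) − 0.125·(-0.3125, 0.15625) = (0.5078125, 4.99609375)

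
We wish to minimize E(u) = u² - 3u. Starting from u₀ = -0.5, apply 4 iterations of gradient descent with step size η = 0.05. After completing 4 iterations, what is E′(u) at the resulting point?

-2.6244

E′(u) = 2u - 3
u₁ = -0.5 − 0.05·(-4) = -0.3
u₂ = -0.3 − 0.05·(-3.6) = -0.12
u₃ = -0.12 − 0.05·(-3.24) = 0.042
u₄ = 0.042 − 0.05·(-2.916) = 0.1878
E′(u) at (0.1878) = -2.6244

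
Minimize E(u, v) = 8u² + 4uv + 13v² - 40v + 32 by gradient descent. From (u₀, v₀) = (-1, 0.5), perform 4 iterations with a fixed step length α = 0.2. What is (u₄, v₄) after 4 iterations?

(-167.9632, -467.8008)

∇E = (16u + 4v, 4u + 26v - 40)
(u₁, v₁) = (-1, 0.5) − 0.2·(-14, -31) = (1.8, 6.7)
(u₂, v₂) = (1.8, 6.7) − 0.2·(55.6, 141.4) = (-9.32, -21.58)
(u₃, v₃) = (-9.32, -21.58) − 0.2·(-235.44, -638.36) = (37.768, 106.092)
(u₄, v₄) = (37.768, 106.092) − 0.2·(1028.656, 2869.464) = (-167.9632, -467.8008)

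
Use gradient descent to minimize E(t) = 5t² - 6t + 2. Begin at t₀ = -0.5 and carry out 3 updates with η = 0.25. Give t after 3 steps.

4.3125

E′(t) = 10t - 6
t₁ = -0.5 − 0.25·(-11) = 2.25
t₂ = 2.25 − 0.25·16.5 = -1.875
t₃ = -1.875 − 0.25·(-24.75) = 4.3125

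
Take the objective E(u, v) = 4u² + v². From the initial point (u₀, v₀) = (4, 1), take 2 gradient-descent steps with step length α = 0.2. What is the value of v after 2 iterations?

∇E = (8u, 2v)
Step 1: at (4, 1), ∇E = (32, 2) → (4, 1) − 0.2·(32, 2) = (-2.4, 0.6)
Step 2: at (-2.4, 0.6), ∇E = (-19.2, 1.2) → (-2.4, 0.6) − 0.2·(-19.2, 1.2) = (1.44, 0.36)
v = 0.36

0.36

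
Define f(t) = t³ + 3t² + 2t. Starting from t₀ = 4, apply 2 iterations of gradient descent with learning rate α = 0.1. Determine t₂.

f′(t) = 3t² + 6t + 2
Step 1: f′(4) = 74; t₁ = 4 − 0.1·74 = -3.4
Step 2: f′(-3.4) = 16.28; t₂ = -3.4 − 0.1·16.28 = -5.028

-5.028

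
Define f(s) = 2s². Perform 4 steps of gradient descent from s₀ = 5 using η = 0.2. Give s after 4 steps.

0.008

f′(s) = 4s
Step 1: f′(5) = 20; s₁ = 5 − 0.2·20 = 1
Step 2: f′(1) = 4; s₂ = 1 − 0.2·4 = 0.2
Step 3: f′(0.2) = 0.8; s₃ = 0.2 − 0.2·0.8 = 0.04
Step 4: f′(0.04) = 0.16; s₄ = 0.04 − 0.2·0.16 = 0.008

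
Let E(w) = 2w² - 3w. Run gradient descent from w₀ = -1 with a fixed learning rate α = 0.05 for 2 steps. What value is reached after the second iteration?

E′(w) = 4w - 3
Step 1: E′(-1) = -7; w₁ = -1 − 0.05·(-7) = -0.65
Step 2: E′(-0.65) = -5.6; w₂ = -0.65 − 0.05·(-5.6) = -0.37

-0.37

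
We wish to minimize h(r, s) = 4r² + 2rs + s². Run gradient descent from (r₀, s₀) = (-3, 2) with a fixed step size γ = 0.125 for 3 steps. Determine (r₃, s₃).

(-0.453125, 1.5)

∇h = (8r + 2s, 2r + 2s)
(r₁, s₁) = (-3, 2) − 0.125·(-20, -2) = (-0.5, 2.25)
(r₂, s₂) = (-0.5, 2.25) − 0.125·(0.5, 3.5) = (-0.5625, 1.8125)
(r₃, s₃) = (-0.5625, 1.8125) − 0.125·(-0.875, 2.5) = (-0.453125, 1.5)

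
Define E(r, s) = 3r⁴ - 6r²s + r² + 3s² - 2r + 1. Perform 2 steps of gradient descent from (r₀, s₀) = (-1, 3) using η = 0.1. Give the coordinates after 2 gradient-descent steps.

∇E = (12r³ - 12rs + 2r - 2, -6r² + 6s)
(r₁, s₁) = (-1, 3) − 0.1·(20, 12) = (-3, 1.8)
(r₂, s₂) = (-3, 1.8) − 0.1·(-267.2, -43.2) = (23.72, 6.12)

(23.72, 6.12)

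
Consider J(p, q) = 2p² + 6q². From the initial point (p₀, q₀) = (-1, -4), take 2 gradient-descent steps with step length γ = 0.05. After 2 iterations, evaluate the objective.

∇J = (4p, 12q)
Step 1: at (-1, -4), ∇J = (-4, -48) → (-1, -4) − 0.05·(-4, -48) = (-0.8, -1.6)
Step 2: at (-0.8, -1.6), ∇J = (-3.2, -19.2) → (-0.8, -1.6) − 0.05·(-3.2, -19.2) = (-0.64, -0.64)
J(-0.64, -0.64) = 3.2768

3.2768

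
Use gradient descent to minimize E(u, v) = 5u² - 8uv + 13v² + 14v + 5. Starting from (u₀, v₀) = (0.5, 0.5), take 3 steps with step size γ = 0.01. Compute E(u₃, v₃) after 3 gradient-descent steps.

∇E = (10u - 8v, -8u + 26v + 14)
(u₁, v₁) = (0.5, 0.5) − 0.01·(1, 23) = (0.49, 0.27)
(u₂, v₂) = (0.49, 0.27) − 0.01·(2.74, 17.1) = (0.4626, 0.099)
(u₃, v₃) = (0.4626, 0.099) − 0.01·(3.834, 12.8732) = (0.42426, -0.029732)
E(0.42426, -0.029732) = 5.596139418272

5.596139418272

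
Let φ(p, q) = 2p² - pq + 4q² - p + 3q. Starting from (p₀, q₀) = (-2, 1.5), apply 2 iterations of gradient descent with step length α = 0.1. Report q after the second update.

∇φ = (4p - q - 1, -p + 8q + 3)
Step 1: at (-2, 1.5), ∇φ = (-10.5, 17) → (-2, 1.5) − 0.1·(-10.5, 17) = (-0.95, -0.2)
Step 2: at (-0.95, -0.2), ∇φ = (-4.6, 2.35) → (-0.95, -0.2) − 0.1·(-4.6, 2.35) = (-0.49, -0.435)
q = -0.435

-0.435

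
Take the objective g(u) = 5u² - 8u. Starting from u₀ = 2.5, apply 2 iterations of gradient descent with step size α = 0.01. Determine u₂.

g′(u) = 10u - 8
u₁ = 2.5 − 0.01·17 = 2.33
u₂ = 2.33 − 0.01·15.3 = 2.177

2.177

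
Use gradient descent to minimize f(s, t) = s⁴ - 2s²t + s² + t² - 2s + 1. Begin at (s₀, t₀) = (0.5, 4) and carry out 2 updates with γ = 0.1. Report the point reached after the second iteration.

∇f = (4s³ - 4st + 2s - 2, -2s² + 2t)
(s₁, t₁) = (0.5, 4) − 0.1·(-8.5, 7.5) = (1.35, 3.25)
(s₂, t₂) = (1.35, 3.25) − 0.1·(-7.0085, 2.855) = (2.05085, 2.9645)

(2.05085, 2.9645)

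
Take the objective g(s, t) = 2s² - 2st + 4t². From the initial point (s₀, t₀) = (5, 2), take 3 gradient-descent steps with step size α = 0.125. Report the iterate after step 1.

(3, 1.25)

∇g = (4s - 2t, -2s + 8t)
Step 1: at (5, 2), ∇g = (16, 6) → (5, 2) − 0.125·(16, 6) = (3, 1.25)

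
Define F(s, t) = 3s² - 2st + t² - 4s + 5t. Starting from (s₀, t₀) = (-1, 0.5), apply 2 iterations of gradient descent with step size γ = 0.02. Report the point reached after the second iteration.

(-0.5928, 0.1952)

∇F = (6s - 2t - 4, -2s + 2t + 5)
Step 1: at (-1, 0.5), ∇F = (-11, 8) → (-1, 0.5) − 0.02·(-11, 8) = (-0.78, 0.34)
Step 2: at (-0.78, 0.34), ∇F = (-9.36, 7.24) → (-0.78, 0.34) − 0.02·(-9.36, 7.24) = (-0.5928, 0.1952)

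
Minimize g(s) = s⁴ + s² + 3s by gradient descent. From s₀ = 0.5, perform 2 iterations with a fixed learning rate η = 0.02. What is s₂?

0.32808632

g′(s) = 4s³ + 2s + 3
Step 1: g′(0.5) = 4.5; s₁ = 0.5 − 0.02·4.5 = 0.41
Step 2: g′(0.41) = 4.095684; s₂ = 0.41 − 0.02·4.095684 = 0.32808632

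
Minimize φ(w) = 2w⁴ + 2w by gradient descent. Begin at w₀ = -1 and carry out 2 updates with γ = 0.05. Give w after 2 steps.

φ′(w) = 8w³ + 2
w₁ = -1 − 0.05·(-6) = -0.7
w₂ = -0.7 − 0.05·(-0.744) = -0.6628

-0.6628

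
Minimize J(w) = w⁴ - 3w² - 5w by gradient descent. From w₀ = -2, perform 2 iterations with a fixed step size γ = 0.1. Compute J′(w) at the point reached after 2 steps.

-4.6875

J′(w) = 4w³ - 6w - 5
w₁ = -2 − 0.1·(-25) = 0.5
w₂ = 0.5 − 0.1·(-7.5) = 1.25
J′(w) at (1.25) = -4.6875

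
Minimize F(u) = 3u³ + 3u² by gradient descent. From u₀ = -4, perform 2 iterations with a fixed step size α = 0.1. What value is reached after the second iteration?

-236.8

F′(u) = 9u² + 6u
u₁ = -4 − 0.1·120 = -16
u₂ = -16 − 0.1·2208 = -236.8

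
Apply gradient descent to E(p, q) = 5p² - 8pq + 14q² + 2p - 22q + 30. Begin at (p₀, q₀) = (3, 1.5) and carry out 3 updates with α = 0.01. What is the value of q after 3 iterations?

1.547872

∇E = (10p - 8q + 2, -8p + 28q - 22)
(p₁, q₁) = (3, 1.5) − 0.01·(20, -4) = (2.8, 1.54)
(p₂, q₂) = (2.8, 1.54) − 0.01·(17.68, -1.28) = (2.6232, 1.5528)
(p₃, q₃) = (2.6232, 1.5528) − 0.01·(15.8096, 0.4928) = (2.465104, 1.547872)
q = 1.547872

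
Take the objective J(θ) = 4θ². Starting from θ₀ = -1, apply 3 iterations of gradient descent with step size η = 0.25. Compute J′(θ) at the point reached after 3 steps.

8

J′(θ) = 8θ
θ₁ = -1 − 0.25·(-8) = 1
θ₂ = 1 − 0.25·8 = -1
θ₃ = -1 − 0.25·(-8) = 1
J′(θ) at (1) = 8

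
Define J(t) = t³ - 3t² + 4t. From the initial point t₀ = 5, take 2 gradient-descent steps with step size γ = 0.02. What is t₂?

J′(t) = 3t² - 6t + 4
Step 1: J′(5) = 49; t₁ = 5 − 0.02·49 = 4.02
Step 2: J′(4.02) = 28.3612; t₂ = 4.02 − 0.02·28.3612 = 3.452776

3.452776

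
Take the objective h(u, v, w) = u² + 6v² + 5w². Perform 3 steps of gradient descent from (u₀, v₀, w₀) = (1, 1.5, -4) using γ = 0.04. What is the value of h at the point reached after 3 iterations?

∇h = (2u, 12v, 10w)
Step 1: at (1, 1.5, -4), ∇h = (2, 18, -40) → (1, 1.5, -4) − 0.04·(2, 18, -40) = (0.92, 0.78, -2.4)
Step 2: at (0.92, 0.78, -2.4), ∇h = (1.84, 9.36, -24) → (0.92, 0.78, -2.4) − 0.04·(1.84, 9.36, -24) = (0.8464, 0.4056, -1.44)
Step 3: at (0.8464, 0.4056, -1.44), ∇h = (1.6928, 4.8672, -14.4) → (0.8464, 0.4056, -1.44) − 0.04·(1.6928, 4.8672, -14.4) = (0.778688, 0.210912, -0.864)
h(0.778688, 0.210912, -0.864) = 4.605738231808

4.605738231808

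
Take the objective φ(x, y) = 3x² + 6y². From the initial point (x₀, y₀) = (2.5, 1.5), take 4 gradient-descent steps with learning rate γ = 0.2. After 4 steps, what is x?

0.004

∇φ = (6x, 12y)
(x₁, y₁) = (2.5, 1.5) − 0.2·(15, 18) = (-0.5, -2.1)
(x₂, y₂) = (-0.5, -2.1) − 0.2·(-3, -25.2) = (0.1, 2.94)
(x₃, y₃) = (0.1, 2.94) − 0.2·(0.6, 35.28) = (-0.02, -4.116)
(x₄, y₄) = (-0.02, -4.116) − 0.2·(-0.12, -49.392) = (0.004, 5.7624)
x = 0.004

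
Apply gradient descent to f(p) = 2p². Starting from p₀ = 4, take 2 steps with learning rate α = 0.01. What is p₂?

f′(p) = 4p
Step 1: f′(4) = 16; p₁ = 4 − 0.01·16 = 3.84
Step 2: f′(3.84) = 15.36; p₂ = 3.84 − 0.01·15.36 = 3.6864

3.6864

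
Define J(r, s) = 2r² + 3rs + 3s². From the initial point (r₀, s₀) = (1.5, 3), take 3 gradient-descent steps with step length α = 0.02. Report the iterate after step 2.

∇J = (4r + 3s, 3r + 6s)
(r₁, s₁) = (1.5, 3) − 0.02·(15, 22.5) = (1.2, 2.55)
(r₂, s₂) = (1.2, 2.55) − 0.02·(12.45, 18.9) = (0.951, 2.172)

(0.951, 2.172)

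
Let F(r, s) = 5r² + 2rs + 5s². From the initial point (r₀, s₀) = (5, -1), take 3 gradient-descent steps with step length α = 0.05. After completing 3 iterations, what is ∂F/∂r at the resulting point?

6.72

∇F = (10r + 2s, 2r + 10s)
Step 1: at (5, -1), ∇F = (48, 0) → (5, -1) − 0.05·(48, 0) = (2.6, -1)
Step 2: at (2.6, -1), ∇F = (24, -4.8) → (2.6, -1) − 0.05·(24, -4.8) = (1.4, -0.76)
Step 3: at (1.4, -0.76), ∇F = (12.48, -4.8) → (1.4, -0.76) − 0.05·(12.48, -4.8) = (0.776, -0.52)
∂F/∂r at (0.776, -0.52) = 6.72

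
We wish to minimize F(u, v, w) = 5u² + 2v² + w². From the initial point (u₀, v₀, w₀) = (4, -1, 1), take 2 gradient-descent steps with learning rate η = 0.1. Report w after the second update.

0.64

∇F = (10u, 4v, 2w)
(u₁, v₁, w₁) = (4, -1, 1) − 0.1·(40, -4, 2) = (0, -0.6, 0.8)
(u₂, v₂, w₂) = (0, -0.6, 0.8) − 0.1·(0, -2.4, 1.6) = (0, -0.36, 0.64)
w = 0.64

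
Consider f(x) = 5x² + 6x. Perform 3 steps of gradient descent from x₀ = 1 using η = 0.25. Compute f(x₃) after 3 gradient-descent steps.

f′(x) = 10x + 6
x₁ = 1 − 0.25·16 = -3
x₂ = -3 − 0.25·(-24) = 3
x₃ = 3 − 0.25·36 = -6
f(-6) = 144

144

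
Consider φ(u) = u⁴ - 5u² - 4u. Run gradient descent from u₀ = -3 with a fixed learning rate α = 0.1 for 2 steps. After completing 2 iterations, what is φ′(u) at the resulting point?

-374925.746394038272

φ′(u) = 4u³ - 10u - 4
Step 1: φ′(-3) = -82; u₁ = -3 − 0.1·(-82) = 5.2
Step 2: φ′(5.2) = 506.432; u₂ = 5.2 − 0.1·506.432 = -45.4432
φ′(u) at (-45.4432) = -374925.746394038272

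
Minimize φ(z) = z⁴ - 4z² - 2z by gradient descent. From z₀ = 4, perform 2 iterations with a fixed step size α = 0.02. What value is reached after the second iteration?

-0.46358528

φ′(z) = 4z³ - 8z - 2
Step 1: φ′(4) = 222; z₁ = 4 − 0.02·222 = -0.44
Step 2: φ′(-0.44) = 1.179264; z₂ = -0.44 − 0.02·1.179264 = -0.46358528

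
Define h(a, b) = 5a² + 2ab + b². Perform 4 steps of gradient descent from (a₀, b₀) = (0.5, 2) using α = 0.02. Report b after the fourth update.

∇h = (10a + 2b, 2a + 2b)
(a₁, b₁) = (0.5, 2) − 0.02·(9, 5) = (0.32, 1.9)
(a₂, b₂) = (0.32, 1.9) − 0.02·(7, 4.44) = (0.18, 1.8112)
(a₃, b₃) = (0.18, 1.8112) − 0.02·(5.4224, 3.9824) = (0.071552, 1.731552)
(a₄, b₄) = (0.071552, 1.731552) − 0.02·(4.178624, 3.606208) = (-0.01202048, 1.65942784)
b = 1.65942784

1.65942784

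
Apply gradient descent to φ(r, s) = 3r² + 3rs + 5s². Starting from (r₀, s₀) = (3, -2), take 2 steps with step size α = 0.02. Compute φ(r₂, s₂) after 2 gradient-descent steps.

∇φ = (6r + 3s, 3r + 10s)
Step 1: at (3, -2), ∇φ = (12, -11) → (3, -2) − 0.02·(12, -11) = (2.76, -1.78)
Step 2: at (2.76, -1.78), ∇φ = (11.22, -9.52) → (2.76, -1.78) − 0.02·(11.22, -9.52) = (2.5356, -1.5896)
φ(2.5356, -1.5896) = 19.8301736

19.8301736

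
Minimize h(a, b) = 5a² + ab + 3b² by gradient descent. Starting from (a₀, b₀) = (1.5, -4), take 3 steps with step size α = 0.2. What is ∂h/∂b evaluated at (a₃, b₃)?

∇h = (10a + b, a + 6b)
(a₁, b₁) = (1.5, -4) − 0.2·(11, -22.5) = (-0.7, 0.5)
(a₂, b₂) = (-0.7, 0.5) − 0.2·(-6.5, 2.3) = (0.6, 0.04)
(a₃, b₃) = (0.6, 0.04) − 0.2·(6.04, 0.84) = (-0.608, -0.128)
∂h/∂b at (-0.608, -0.128) = -1.376

-1.376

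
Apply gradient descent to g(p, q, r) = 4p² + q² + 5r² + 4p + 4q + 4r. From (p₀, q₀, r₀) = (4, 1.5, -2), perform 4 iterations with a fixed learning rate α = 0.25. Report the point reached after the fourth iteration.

(4, -1.78125, -8.5)

∇g = (8p + 4, 2q + 4, 10r + 4)
(p₁, q₁, r₁) = (4, 1.5, -2) − 0.25·(36, 7, -16) = (-5, -0.25, 2)
(p₂, q₂, r₂) = (-5, -0.25, 2) − 0.25·(-36, 3.5, 24) = (4, -1.125, -4)
(p₃, q₃, r₃) = (4, -1.125, -4) − 0.25·(36, 1.75, -36) = (-5, -1.5625, 5)
(p₄, q₄, r₄) = (-5, -1.5625, 5) − 0.25·(-36, 0.875, 54) = (4, -1.78125, -8.5)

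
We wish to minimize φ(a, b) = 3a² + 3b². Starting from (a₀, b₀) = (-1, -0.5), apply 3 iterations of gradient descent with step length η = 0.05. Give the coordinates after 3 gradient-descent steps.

(-0.343, -0.1715)

∇φ = (6a, 6b)
Step 1: at (-1, -0.5), ∇φ = (-6, -3) → (-1, -0.5) − 0.05·(-6, -3) = (-0.7, -0.35)
Step 2: at (-0.7, -0.35), ∇φ = (-4.2, -2.1) → (-0.7, -0.35) − 0.05·(-4.2, -2.1) = (-0.49, -0.245)
Step 3: at (-0.49, -0.245), ∇φ = (-2.94, -1.47) → (-0.49, -0.245) − 0.05·(-2.94, -1.47) = (-0.343, -0.1715)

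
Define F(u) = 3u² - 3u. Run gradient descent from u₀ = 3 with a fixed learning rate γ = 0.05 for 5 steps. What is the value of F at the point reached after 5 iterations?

-0.220358908125

F′(u) = 6u - 3
Step 1: F′(3) = 15; u₁ = 3 − 0.05·15 = 2.25
Step 2: F′(2.25) = 10.5; u₂ = 2.25 − 0.05·10.5 = 1.725
Step 3: F′(1.725) = 7.35; u₃ = 1.725 − 0.05·7.35 = 1.3575
Step 4: F′(1.3575) = 5.145; u₄ = 1.3575 − 0.05·5.145 = 1.10025
Step 5: F′(1.10025) = 3.6015; u₅ = 1.10025 − 0.05·3.6015 = 0.920175
F(0.920175) = -0.220358908125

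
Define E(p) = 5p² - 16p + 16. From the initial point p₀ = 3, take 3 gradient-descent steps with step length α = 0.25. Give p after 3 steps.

-3.125

E′(p) = 10p - 16
p₁ = 3 − 0.25·14 = -0.5
p₂ = -0.5 − 0.25·(-21) = 4.75
p₃ = 4.75 − 0.25·31.5 = -3.125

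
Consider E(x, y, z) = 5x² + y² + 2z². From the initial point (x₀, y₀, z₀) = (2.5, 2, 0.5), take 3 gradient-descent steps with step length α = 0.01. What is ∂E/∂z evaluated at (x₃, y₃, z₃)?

1.769472

∇E = (10x, 2y, 4z)
Step 1: at (2.5, 2, 0.5), ∇E = (25, 4, 2) → (2.5, 2, 0.5) − 0.01·(25, 4, 2) = (2.25, 1.96, 0.48)
Step 2: at (2.25, 1.96, 0.48), ∇E = (22.5, 3.92, 1.92) → (2.25, 1.96, 0.48) − 0.01·(22.5, 3.92, 1.92) = (2.025, 1.9208, 0.4608)
Step 3: at (2.025, 1.9208, 0.4608), ∇E = (20.25, 3.8416, 1.8432) → (2.025, 1.9208, 0.4608) − 0.01·(20.25, 3.8416, 1.8432) = (1.8225, 1.882384, 0.442368)
∂E/∂z at (1.8225, 1.882384, 0.442368) = 1.769472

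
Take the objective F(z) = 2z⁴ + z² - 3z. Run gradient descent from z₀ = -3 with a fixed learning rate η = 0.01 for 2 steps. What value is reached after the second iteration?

-0.67125

F′(z) = 8z³ + 2z - 3
z₁ = -3 − 0.01·(-225) = -0.75
z₂ = -0.75 − 0.01·(-7.875) = -0.67125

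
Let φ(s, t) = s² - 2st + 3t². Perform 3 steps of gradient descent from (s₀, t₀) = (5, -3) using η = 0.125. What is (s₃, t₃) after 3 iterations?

∇φ = (2s - 2t, -2s + 6t)
(s₁, t₁) = (5, -3) − 0.125·(16, -28) = (3, 0.5)
(s₂, t₂) = (3, 0.5) − 0.125·(5, -3) = (2.375, 0.875)
(s₃, t₃) = (2.375, 0.875) − 0.125·(3, 0.5) = (2, 0.8125)

(2, 0.8125)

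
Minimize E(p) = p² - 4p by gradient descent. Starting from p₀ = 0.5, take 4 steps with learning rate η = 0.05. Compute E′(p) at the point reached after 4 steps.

E′(p) = 2p - 4
p₁ = 0.5 − 0.05·(-3) = 0.65
p₂ = 0.65 − 0.05·(-2.7) = 0.785
p₃ = 0.785 − 0.05·(-2.43) = 0.9065
p₄ = 0.9065 − 0.05·(-2.187) = 1.01585
E′(p) at (1.01585) = -1.9683

-1.9683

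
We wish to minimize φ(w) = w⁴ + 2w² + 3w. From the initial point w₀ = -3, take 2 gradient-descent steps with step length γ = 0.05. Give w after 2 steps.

-2.499825

φ′(w) = 4w³ + 4w + 3
Step 1: φ′(-3) = -117; w₁ = -3 − 0.05·(-117) = 2.85
Step 2: φ′(2.85) = 106.9965; w₂ = 2.85 − 0.05·106.9965 = -2.499825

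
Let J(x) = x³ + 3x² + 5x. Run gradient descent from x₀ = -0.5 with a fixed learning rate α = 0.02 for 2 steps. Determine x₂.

J′(x) = 3x² + 6x + 5
Step 1: J′(-0.5) = 2.75; x₁ = -0.5 − 0.02·2.75 = -0.555
Step 2: J′(-0.555) = 2.594075; x₂ = -0.555 − 0.02·2.594075 = -0.6068815

-0.6068815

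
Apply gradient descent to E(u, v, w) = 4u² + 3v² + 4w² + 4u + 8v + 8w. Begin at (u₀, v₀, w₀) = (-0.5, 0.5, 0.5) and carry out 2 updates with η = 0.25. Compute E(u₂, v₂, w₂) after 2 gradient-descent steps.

-0.703125

∇E = (8u + 4, 6v + 8, 8w + 8)
Step 1: at (-0.5, 0.5, 0.5), ∇E = (0, 11, 12) → (-0.5, 0.5, 0.5) − 0.25·(0, 11, 12) = (-0.5, -2.25, -2.5)
Step 2: at (-0.5, -2.25, -2.5), ∇E = (0, -5.5, -12) → (-0.5, -2.25, -2.5) − 0.25·(0, -5.5, -12) = (-0.5, -0.875, 0.5)
E(-0.5, -0.875, 0.5) = -0.703125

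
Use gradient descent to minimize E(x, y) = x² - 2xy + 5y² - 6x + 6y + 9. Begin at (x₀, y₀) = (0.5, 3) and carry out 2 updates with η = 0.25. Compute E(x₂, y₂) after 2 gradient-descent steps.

∇E = (2x - 2y - 6, -2x + 10y + 6)
Step 1: at (0.5, 3), ∇E = (-11, 35) → (0.5, 3) − 0.25·(-11, 35) = (3.25, -5.75)
Step 2: at (3.25, -5.75), ∇E = (12, -58) → (3.25, -5.75) − 0.25·(12, -58) = (0.25, 8.75)
E(0.25, 8.75) = 438.5

438.5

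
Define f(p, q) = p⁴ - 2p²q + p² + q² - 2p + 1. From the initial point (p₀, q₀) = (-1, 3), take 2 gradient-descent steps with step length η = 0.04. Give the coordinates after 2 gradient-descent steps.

∇f = (4p³ - 4pq + 2p - 2, -2p² + 2q)
(p₁, q₁) = (-1, 3) − 0.04·(4, 4) = (-1.16, 2.84)
(p₂, q₂) = (-1.16, 2.84) − 0.04·(2.614016, 2.9888) = (-1.26456064, 2.720448)

(-1.26456064, 2.720448)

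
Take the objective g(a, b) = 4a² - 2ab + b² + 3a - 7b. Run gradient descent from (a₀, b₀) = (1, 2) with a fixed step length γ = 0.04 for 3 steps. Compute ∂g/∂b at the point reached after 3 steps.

-2.887232

∇g = (8a - 2b + 3, -2a + 2b - 7)
Step 1: at (1, 2), ∇g = (7, -5) → (1, 2) − 0.04·(7, -5) = (0.72, 2.2)
Step 2: at (0.72, 2.2), ∇g = (4.36, -4.04) → (0.72, 2.2) − 0.04·(4.36, -4.04) = (0.5456, 2.3616)
Step 3: at (0.5456, 2.3616), ∇g = (2.6416, -3.368) → (0.5456, 2.3616) − 0.04·(2.6416, -3.368) = (0.439936, 2.49632)
∂g/∂b at (0.439936, 2.49632) = -2.887232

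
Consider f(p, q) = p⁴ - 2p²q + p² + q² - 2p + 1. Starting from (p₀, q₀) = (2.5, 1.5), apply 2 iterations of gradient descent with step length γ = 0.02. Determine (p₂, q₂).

∇f = (4p³ - 4pq + 2p - 2, -2p² + 2q)
Step 1: at (2.5, 1.5), ∇f = (50.5, -9.5) → (2.5, 1.5) − 0.02·(50.5, -9.5) = (1.49, 1.69)
Step 2: at (1.49, 1.69), ∇f = (4.139396, -1.0602) → (1.49, 1.69) − 0.02·(4.139396, -1.0602) = (1.40721208, 1.711204)

(1.40721208, 1.711204)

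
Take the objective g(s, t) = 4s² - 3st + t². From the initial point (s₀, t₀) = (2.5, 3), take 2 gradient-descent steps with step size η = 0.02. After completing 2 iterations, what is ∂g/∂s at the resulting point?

7.6392

∇g = (8s - 3t, -3s + 2t)
(s₁, t₁) = (2.5, 3) − 0.02·(11, -1.5) = (2.28, 3.03)
(s₂, t₂) = (2.28, 3.03) − 0.02·(9.15, -0.78) = (2.097, 3.0456)
∂g/∂s at (2.097, 3.0456) = 7.6392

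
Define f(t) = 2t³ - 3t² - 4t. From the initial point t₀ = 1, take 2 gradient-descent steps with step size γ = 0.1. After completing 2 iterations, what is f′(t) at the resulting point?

0.075776

f′(t) = 6t² - 6t - 4
Step 1: f′(1) = -4; t₁ = 1 − 0.1·(-4) = 1.4
Step 2: f′(1.4) = -0.64; t₂ = 1.4 − 0.1·(-0.64) = 1.464
f′(t) at (1.464) = 0.075776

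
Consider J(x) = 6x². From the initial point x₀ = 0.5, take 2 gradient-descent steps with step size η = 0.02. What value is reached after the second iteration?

J′(x) = 12x
x₁ = 0.5 − 0.02·6 = 0.38
x₂ = 0.38 − 0.02·4.56 = 0.2888

0.2888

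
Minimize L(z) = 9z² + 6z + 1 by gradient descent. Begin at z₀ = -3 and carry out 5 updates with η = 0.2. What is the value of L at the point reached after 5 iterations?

903469.4121816064

L′(z) = 18z + 6
z₁ = -3 − 0.2·(-48) = 6.6
z₂ = 6.6 − 0.2·124.8 = -18.36
z₃ = -18.36 − 0.2·(-324.48) = 46.536
z₄ = 46.536 − 0.2·843.648 = -122.1936
z₅ = -122.1936 − 0.2·(-2193.4848) = 316.50336
L(316.50336) = 903469.4121816064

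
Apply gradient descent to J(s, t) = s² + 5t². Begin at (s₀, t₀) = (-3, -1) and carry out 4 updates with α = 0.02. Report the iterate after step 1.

(-2.88, -0.8)

∇J = (2s, 10t)
Step 1: at (-3, -1), ∇J = (-6, -10) → (-3, -1) − 0.02·(-6, -10) = (-2.88, -0.8)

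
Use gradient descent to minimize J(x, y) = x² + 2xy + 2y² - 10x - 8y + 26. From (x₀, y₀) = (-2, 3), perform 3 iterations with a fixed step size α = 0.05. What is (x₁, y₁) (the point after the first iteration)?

(-1.6, 3)

∇J = (2x + 2y - 10, 2x + 4y - 8)
Step 1: at (-2, 3), ∇J = (-8, 0) → (-2, 3) − 0.05·(-8, 0) = (-1.6, 3)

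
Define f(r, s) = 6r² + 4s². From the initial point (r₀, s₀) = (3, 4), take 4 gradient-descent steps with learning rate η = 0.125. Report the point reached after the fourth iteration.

∇f = (12r, 8s)
(r₁, s₁) = (3, 4) − 0.125·(36, 32) = (-1.5, 0)
(r₂, s₂) = (-1.5, 0) − 0.125·(-18, 0) = (0.75, 0)
(r₃, s₃) = (0.75, 0) − 0.125·(9, 0) = (-0.375, 0)
(r₄, s₄) = (-0.375, 0) − 0.125·(-4.5, 0) = (0.1875, 0)

(0.1875, 0)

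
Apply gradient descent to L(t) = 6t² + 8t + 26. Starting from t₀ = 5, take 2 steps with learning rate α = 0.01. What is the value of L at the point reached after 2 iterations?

L′(t) = 12t + 8
t₁ = 5 − 0.01·68 = 4.32
t₂ = 4.32 − 0.01·59.84 = 3.7216
L(3.7216) = 138.87463936

138.87463936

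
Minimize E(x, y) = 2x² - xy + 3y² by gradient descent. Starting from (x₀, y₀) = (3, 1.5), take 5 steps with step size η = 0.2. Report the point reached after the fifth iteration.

(0.00576, 0.00192)

∇E = (4x - y, -x + 6y)
Step 1: at (3, 1.5), ∇E = (10.5, 6) → (3, 1.5) − 0.2·(10.5, 6) = (0.9, 0.3)
Step 2: at (0.9, 0.3), ∇E = (3.3, 0.9) → (0.9, 0.3) − 0.2·(3.3, 0.9) = (0.24, 0.12)
Step 3: at (0.24, 0.12), ∇E = (0.84, 0.48) → (0.24, 0.12) − 0.2·(0.84, 0.48) = (0.072, 0.024)
Step 4: at (0.072, 0.024), ∇E = (0.264, 0.072) → (0.072, 0.024) − 0.2·(0.264, 0.072) = (0.0192, 0.0096)
Step 5: at (0.0192, 0.0096), ∇E = (0.0672, 0.0384) → (0.0192, 0.0096) − 0.2·(0.0672, 0.0384) = (0.00576, 0.00192)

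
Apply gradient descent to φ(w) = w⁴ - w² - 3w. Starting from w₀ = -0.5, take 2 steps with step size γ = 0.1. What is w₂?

0.00625

φ′(w) = 4w³ - 2w - 3
Step 1: φ′(-0.5) = -2.5; w₁ = -0.5 − 0.1·(-2.5) = -0.25
Step 2: φ′(-0.25) = -2.5625; w₂ = -0.25 − 0.1·(-2.5625) = 0.00625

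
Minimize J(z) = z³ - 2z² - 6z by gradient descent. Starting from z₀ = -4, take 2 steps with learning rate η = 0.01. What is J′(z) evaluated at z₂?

100.636380790192

J′(z) = 3z² - 4z - 6
z₁ = -4 − 0.01·58 = -4.58
z₂ = -4.58 − 0.01·75.2492 = -5.332492
J′(z) at (-5.332492) = 100.636380790192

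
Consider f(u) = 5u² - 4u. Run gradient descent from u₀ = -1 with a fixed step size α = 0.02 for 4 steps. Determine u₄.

f′(u) = 10u - 4
Step 1: f′(-1) = -14; u₁ = -1 − 0.02·(-14) = -0.72
Step 2: f′(-0.72) = -11.2; u₂ = -0.72 − 0.02·(-11.2) = -0.496
Step 3: f′(-0.496) = -8.96; u₃ = -0.496 − 0.02·(-8.96) = -0.3168
Step 4: f′(-0.3168) = -7.168; u₄ = -0.3168 − 0.02·(-7.168) = -0.17344

-0.17344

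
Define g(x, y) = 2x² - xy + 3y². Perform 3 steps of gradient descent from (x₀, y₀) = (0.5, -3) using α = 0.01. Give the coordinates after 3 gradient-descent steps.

(0.36128, -2.4790655)

∇g = (4x - y, -x + 6y)
Step 1: at (0.5, -3), ∇g = (5, -18.5) → (0.5, -3) − 0.01·(5, -18.5) = (0.45, -2.815)
Step 2: at (0.45, -2.815), ∇g = (4.615, -17.34) → (0.45, -2.815) − 0.01·(4.615, -17.34) = (0.40385, -2.6416)
Step 3: at (0.40385, -2.6416), ∇g = (4.257, -16.25345) → (0.40385, -2.6416) − 0.01·(4.257, -16.25345) = (0.36128, -2.4790655)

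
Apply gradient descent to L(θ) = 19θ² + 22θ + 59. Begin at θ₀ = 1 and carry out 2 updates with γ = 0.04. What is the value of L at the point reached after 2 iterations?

L′(θ) = 38θ + 22
θ₁ = 1 − 0.04·60 = -1.4
θ₂ = -1.4 − 0.04·(-31.2) = -0.152
L(-0.152) = 56.094976

56.094976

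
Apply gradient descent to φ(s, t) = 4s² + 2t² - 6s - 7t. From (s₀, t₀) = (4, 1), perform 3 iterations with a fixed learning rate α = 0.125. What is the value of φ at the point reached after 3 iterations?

∇φ = (8s - 6, 4t - 7)
(s₁, t₁) = (4, 1) − 0.125·(26, -3) = (0.75, 1.375)
(s₂, t₂) = (0.75, 1.375) − 0.125·(0, -1.5) = (0.75, 1.5625)
(s₃, t₃) = (0.75, 1.5625) − 0.125·(0, -0.75) = (0.75, 1.65625)
φ(0.75, 1.65625) = -8.357421875

-8.357421875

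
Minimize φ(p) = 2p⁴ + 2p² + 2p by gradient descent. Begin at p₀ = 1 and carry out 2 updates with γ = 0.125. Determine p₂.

-0.203125

φ′(p) = 8p³ + 4p + 2
Step 1: φ′(1) = 14; p₁ = 1 − 0.125·14 = -0.75
Step 2: φ′(-0.75) = -4.375; p₂ = -0.75 − 0.125·(-4.375) = -0.203125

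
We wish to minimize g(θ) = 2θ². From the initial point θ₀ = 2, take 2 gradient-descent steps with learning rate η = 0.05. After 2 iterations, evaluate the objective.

g′(θ) = 4θ
θ₁ = 2 − 0.05·8 = 1.6
θ₂ = 1.6 − 0.05·6.4 = 1.28
g(1.28) = 3.2768

3.2768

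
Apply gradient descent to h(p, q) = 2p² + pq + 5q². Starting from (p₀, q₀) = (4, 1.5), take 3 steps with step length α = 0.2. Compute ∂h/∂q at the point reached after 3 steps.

-23.448

∇h = (4p + q, p + 10q)
Step 1: at (4, 1.5), ∇h = (17.5, 19) → (4, 1.5) − 0.2·(17.5, 19) = (0.5, -2.3)
Step 2: at (0.5, -2.3), ∇h = (-0.3, -22.5) → (0.5, -2.3) − 0.2·(-0.3, -22.5) = (0.56, 2.2)
Step 3: at (0.56, 2.2), ∇h = (4.44, 22.56) → (0.56, 2.2) − 0.2·(4.44, 22.56) = (-0.328, -2.312)
∂h/∂q at (-0.328, -2.312) = -23.448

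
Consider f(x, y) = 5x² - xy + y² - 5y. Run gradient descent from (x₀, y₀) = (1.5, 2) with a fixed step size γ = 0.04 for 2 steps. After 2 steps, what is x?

∇f = (10x - y, -x + 2y - 5)
(x₁, y₁) = (1.5, 2) − 0.04·(13, -2.5) = (0.98, 2.1)
(x₂, y₂) = (0.98, 2.1) − 0.04·(7.7, -1.78) = (0.672, 2.1712)
x = 0.672

0.672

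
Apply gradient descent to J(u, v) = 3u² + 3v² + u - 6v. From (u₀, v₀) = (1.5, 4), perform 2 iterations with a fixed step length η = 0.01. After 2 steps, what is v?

3.6508

∇J = (6u + 1, 6v - 6)
Step 1: at (1.5, 4), ∇J = (10, 18) → (1.5, 4) − 0.01·(10, 18) = (1.4, 3.82)
Step 2: at (1.4, 3.82), ∇J = (9.4, 16.92) → (1.4, 3.82) − 0.01·(9.4, 16.92) = (1.306, 3.6508)
v = 3.6508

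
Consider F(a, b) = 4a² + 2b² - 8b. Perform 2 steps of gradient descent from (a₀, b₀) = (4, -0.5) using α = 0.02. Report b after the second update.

-0.116

∇F = (8a, 4b - 8)
(a₁, b₁) = (4, -0.5) − 0.02·(32, -10) = (3.36, -0.3)
(a₂, b₂) = (3.36, -0.3) − 0.02·(26.88, -9.2) = (2.8224, -0.116)
b = -0.116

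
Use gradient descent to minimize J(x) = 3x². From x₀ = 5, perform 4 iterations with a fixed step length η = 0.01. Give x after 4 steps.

J′(x) = 6x
Step 1: J′(5) = 30; x₁ = 5 − 0.01·30 = 4.7
Step 2: J′(4.7) = 28.2; x₂ = 4.7 − 0.01·28.2 = 4.418
Step 3: J′(4.418) = 26.508; x₃ = 4.418 − 0.01·26.508 = 4.15292
Step 4: J′(4.15292) = 24.91752; x₄ = 4.15292 − 0.01·24.91752 = 3.9037448

3.9037448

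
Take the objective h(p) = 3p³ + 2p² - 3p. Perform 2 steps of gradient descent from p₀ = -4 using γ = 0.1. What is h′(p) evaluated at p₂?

582483.515625

h′(p) = 9p² + 4p - 3
Step 1: h′(-4) = 125; p₁ = -4 − 0.1·125 = -16.5
Step 2: h′(-16.5) = 2381.25; p₂ = -16.5 − 0.1·2381.25 = -254.625
h′(p) at (-254.625) = 582483.515625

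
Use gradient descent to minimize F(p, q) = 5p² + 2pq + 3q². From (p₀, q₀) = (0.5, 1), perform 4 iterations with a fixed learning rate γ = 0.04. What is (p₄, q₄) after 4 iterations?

(-0.03036032, 0.30119168)

∇F = (10p + 2q, 2p + 6q)
Step 1: at (0.5, 1), ∇F = (7, 7) → (0.5, 1) − 0.04·(7, 7) = (0.22, 0.72)
Step 2: at (0.22, 0.72), ∇F = (3.64, 4.76) → (0.22, 0.72) − 0.04·(3.64, 4.76) = (0.0744, 0.5296)
Step 3: at (0.0744, 0.5296), ∇F = (1.8032, 3.3264) → (0.0744, 0.5296) − 0.04·(1.8032, 3.3264) = (0.002272, 0.396544)
Step 4: at (0.002272, 0.396544), ∇F = (0.815808, 2.383808) → (0.002272, 0.396544) − 0.04·(0.815808, 2.383808) = (-0.03036032, 0.30119168)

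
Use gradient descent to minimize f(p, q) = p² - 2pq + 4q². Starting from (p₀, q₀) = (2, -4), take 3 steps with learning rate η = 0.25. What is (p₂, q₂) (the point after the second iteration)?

∇f = (2p - 2q, -2p + 8q)
Step 1: at (2, -4), ∇f = (12, -36) → (2, -4) − 0.25·(12, -36) = (-1, 5)
Step 2: at (-1, 5), ∇f = (-12, 42) → (-1, 5) − 0.25·(-12, 42) = (2, -5.5)

(2, -5.5)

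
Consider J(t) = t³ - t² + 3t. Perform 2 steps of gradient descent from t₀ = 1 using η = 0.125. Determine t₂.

0.15625

J′(t) = 3t² - 2t + 3
Step 1: J′(1) = 4; t₁ = 1 − 0.125·4 = 0.5
Step 2: J′(0.5) = 2.75; t₂ = 0.5 − 0.125·2.75 = 0.15625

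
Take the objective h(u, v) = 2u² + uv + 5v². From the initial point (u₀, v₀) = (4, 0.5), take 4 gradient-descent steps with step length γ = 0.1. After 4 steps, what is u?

0.5506

∇h = (4u + v, u + 10v)
Step 1: at (4, 0.5), ∇h = (16.5, 9) → (4, 0.5) − 0.1·(16.5, 9) = (2.35, -0.4)
Step 2: at (2.35, -0.4), ∇h = (9, -1.65) → (2.35, -0.4) − 0.1·(9, -1.65) = (1.45, -0.235)
Step 3: at (1.45, -0.235), ∇h = (5.565, -0.9) → (1.45, -0.235) − 0.1·(5.565, -0.9) = (0.8935, -0.145)
Step 4: at (0.8935, -0.145), ∇h = (3.429, -0.5565) → (0.8935, -0.145) − 0.1·(3.429, -0.5565) = (0.5506, -0.08935)
u = 0.5506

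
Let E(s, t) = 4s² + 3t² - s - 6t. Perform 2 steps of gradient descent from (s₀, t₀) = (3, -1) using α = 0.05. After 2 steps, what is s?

∇E = (8s - 1, 6t - 6)
(s₁, t₁) = (3, -1) − 0.05·(23, -12) = (1.85, -0.4)
(s₂, t₂) = (1.85, -0.4) − 0.05·(13.8, -8.4) = (1.16, 0.02)
s = 1.16

1.16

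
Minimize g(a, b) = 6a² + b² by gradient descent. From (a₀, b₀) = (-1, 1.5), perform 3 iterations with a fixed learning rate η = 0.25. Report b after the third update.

∇g = (12a, 2b)
Step 1: at (-1, 1.5), ∇g = (-12, 3) → (-1, 1.5) − 0.25·(-12, 3) = (2, 0.75)
Step 2: at (2, 0.75), ∇g = (24, 1.5) → (2, 0.75) − 0.25·(24, 1.5) = (-4, 0.375)
Step 3: at (-4, 0.375), ∇g = (-48, 0.75) → (-4, 0.375) − 0.25·(-48, 0.75) = (8, 0.1875)
b = 0.1875

0.1875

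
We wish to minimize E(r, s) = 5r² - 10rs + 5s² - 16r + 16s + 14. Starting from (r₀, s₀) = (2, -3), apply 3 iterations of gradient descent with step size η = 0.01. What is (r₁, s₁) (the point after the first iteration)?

∇E = (10r - 10s - 16, -10r + 10s + 16)
Step 1: at (2, -3), ∇E = (34, -34) → (2, -3) − 0.01·(34, -34) = (1.66, -2.66)

(1.66, -2.66)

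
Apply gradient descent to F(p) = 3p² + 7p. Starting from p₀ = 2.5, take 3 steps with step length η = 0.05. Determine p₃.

F′(p) = 6p + 7
Step 1: F′(2.5) = 22; p₁ = 2.5 − 0.05·22 = 1.4
Step 2: F′(1.4) = 15.4; p₂ = 1.4 − 0.05·15.4 = 0.63
Step 3: F′(0.63) = 10.78; p₃ = 0.63 − 0.05·10.78 = 0.091

0.091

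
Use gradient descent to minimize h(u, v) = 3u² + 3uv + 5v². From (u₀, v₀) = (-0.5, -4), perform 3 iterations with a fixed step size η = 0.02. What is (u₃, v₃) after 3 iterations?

(0.163936, -2.020052)

∇h = (6u + 3v, 3u + 10v)
(u₁, v₁) = (-0.5, -4) − 0.02·(-15, -41.5) = (-0.2, -3.17)
(u₂, v₂) = (-0.2, -3.17) − 0.02·(-10.71, -32.3) = (0.0142, -2.524)
(u₃, v₃) = (0.0142, -2.524) − 0.02·(-7.4868, -25.1974) = (0.163936, -2.020052)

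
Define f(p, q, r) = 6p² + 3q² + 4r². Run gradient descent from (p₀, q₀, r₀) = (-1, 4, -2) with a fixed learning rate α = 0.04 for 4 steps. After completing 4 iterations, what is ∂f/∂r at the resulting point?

∇f = (12p, 6q, 8r)
Step 1: at (-1, 4, -2), ∇f = (-12, 24, -16) → (-1, 4, -2) − 0.04·(-12, 24, -16) = (-0.52, 3.04, -1.36)
Step 2: at (-0.52, 3.04, -1.36), ∇f = (-6.24, 18.24, -10.88) → (-0.52, 3.04, -1.36) − 0.04·(-6.24, 18.24, -10.88) = (-0.2704, 2.3104, -0.9248)
Step 3: at (-0.2704, 2.3104, -0.9248), ∇f = (-3.2448, 13.8624, -7.3984) → (-0.2704, 2.3104, -0.9248) − 0.04·(-3.2448, 13.8624, -7.3984) = (-0.140608, 1.755904, -0.628864)
Step 4: at (-0.140608, 1.755904, -0.628864), ∇f = (-1.687296, 10.535424, -5.030912) → (-0.140608, 1.755904, -0.628864) − 0.04·(-1.687296, 10.535424, -5.030912) = (-0.07311616, 1.33448704, -0.42762752)
∂f/∂r at (-0.07311616, 1.33448704, -0.42762752) = -3.42102016

-3.42102016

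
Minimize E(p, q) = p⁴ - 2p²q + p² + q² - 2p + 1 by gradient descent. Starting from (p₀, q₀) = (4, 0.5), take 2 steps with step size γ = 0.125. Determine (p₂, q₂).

∇E = (4p³ - 4pq + 2p - 2, -2p² + 2q)
(p₁, q₁) = (4, 0.5) − 0.125·(254, -31) = (-27.75, 4.375)
(p₂, q₂) = (-27.75, 4.375) − 0.125·(-85048.8125, -1531.375) = (10603.3515625, 195.796875)

(10603.3515625, 195.796875)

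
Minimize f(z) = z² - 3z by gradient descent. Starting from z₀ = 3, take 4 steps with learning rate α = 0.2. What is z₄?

1.6944

f′(z) = 2z - 3
Step 1: f′(3) = 3; z₁ = 3 − 0.2·3 = 2.4
Step 2: f′(2.4) = 1.8; z₂ = 2.4 − 0.2·1.8 = 2.04
Step 3: f′(2.04) = 1.08; z₃ = 2.04 − 0.2·1.08 = 1.824
Step 4: f′(1.824) = 0.648; z₄ = 1.824 − 0.2·0.648 = 1.6944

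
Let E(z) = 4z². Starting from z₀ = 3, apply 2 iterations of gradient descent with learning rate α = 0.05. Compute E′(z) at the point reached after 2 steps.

E′(z) = 8z
Step 1: E′(3) = 24; z₁ = 3 − 0.05·24 = 1.8
Step 2: E′(1.8) = 14.4; z₂ = 1.8 − 0.05·14.4 = 1.08
E′(z) at (1.08) = 8.64

8.64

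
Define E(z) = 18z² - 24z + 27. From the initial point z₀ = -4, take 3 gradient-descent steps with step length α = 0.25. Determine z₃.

E′(z) = 36z - 24
Step 1: E′(-4) = -168; z₁ = -4 − 0.25·(-168) = 38
Step 2: E′(38) = 1344; z₂ = 38 − 0.25·1344 = -298
Step 3: E′(-298) = -10752; z₃ = -298 − 0.25·(-10752) = 2390

2390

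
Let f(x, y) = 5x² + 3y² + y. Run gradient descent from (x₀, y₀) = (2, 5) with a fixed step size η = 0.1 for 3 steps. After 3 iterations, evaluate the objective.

0.244688

∇f = (10x, 6y + 1)
(x₁, y₁) = (2, 5) − 0.1·(20, 31) = (0, 1.9)
(x₂, y₂) = (0, 1.9) − 0.1·(0, 12.4) = (0, 0.66)
(x₃, y₃) = (0, 0.66) − 0.1·(0, 4.96) = (0, 0.164)
f(0, 0.164) = 0.244688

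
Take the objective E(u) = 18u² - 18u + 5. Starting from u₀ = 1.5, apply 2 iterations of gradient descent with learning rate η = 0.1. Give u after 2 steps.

E′(u) = 36u - 18
Step 1: E′(1.5) = 36; u₁ = 1.5 − 0.1·36 = -2.1
Step 2: E′(-2.1) = -93.6; u₂ = -2.1 − 0.1·(-93.6) = 7.26

7.26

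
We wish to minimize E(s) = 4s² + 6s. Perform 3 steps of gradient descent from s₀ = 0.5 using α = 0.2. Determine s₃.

E′(s) = 8s + 6
s₁ = 0.5 − 0.2·10 = -1.5
s₂ = -1.5 − 0.2·(-6) = -0.3
s₃ = -0.3 − 0.2·3.6 = -1.02

-1.02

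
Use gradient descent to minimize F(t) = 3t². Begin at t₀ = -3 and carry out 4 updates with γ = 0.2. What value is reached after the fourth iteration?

F′(t) = 6t
t₁ = -3 − 0.2·(-18) = 0.6
t₂ = 0.6 − 0.2·3.6 = -0.12
t₃ = -0.12 − 0.2·(-0.72) = 0.024
t₄ = 0.024 − 0.2·0.144 = -0.0048

-0.0048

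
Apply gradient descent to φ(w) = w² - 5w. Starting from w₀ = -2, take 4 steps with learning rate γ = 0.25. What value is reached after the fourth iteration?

φ′(w) = 2w - 5
w₁ = -2 − 0.25·(-9) = 0.25
w₂ = 0.25 − 0.25·(-4.5) = 1.375
w₃ = 1.375 − 0.25·(-2.25) = 1.9375
w₄ = 1.9375 − 0.25·(-1.125) = 2.21875

2.21875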